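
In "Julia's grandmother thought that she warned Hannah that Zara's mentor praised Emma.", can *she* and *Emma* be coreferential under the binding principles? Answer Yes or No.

*Emma* is an R-expression; Principle C requires it to be free (not bound by any c-commanding expression).
— she: subject of the clause headed by 'warned'; the pronoun c-commands the R-expression — coreference blocked (Principle C).

No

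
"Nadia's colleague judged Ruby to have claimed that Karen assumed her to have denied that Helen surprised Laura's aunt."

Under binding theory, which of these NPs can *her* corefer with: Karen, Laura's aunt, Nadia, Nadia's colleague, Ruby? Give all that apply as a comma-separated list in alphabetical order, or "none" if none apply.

Nadia, Nadia's colleague, Ruby

*her* is a pronoun; Principle B requires it to be free in its binding domain — the clause headed by 'assumed'.
— Karen: subject of the clause headed by 'assumed'; c-commands the pronoun within its binding domain — blocked (Principle B).
— Laura's aunt: object of the clause headed by 'surprised'; is c-commanded by the pronoun; coreference would bind this R-expression — blocked (Principle C).
— Nadia: possessor inside the subject DP of the matrix clause; does not c-command the pronoun — Principle B does not apply; allowed.
— Nadia's colleague: subject of the matrix clause; c-commands the pronoun but lies outside its binding domain — allowed.
— Ruby: subject of the clause headed by 'claimed'; c-commands the pronoun but lies outside its binding domain — allowed.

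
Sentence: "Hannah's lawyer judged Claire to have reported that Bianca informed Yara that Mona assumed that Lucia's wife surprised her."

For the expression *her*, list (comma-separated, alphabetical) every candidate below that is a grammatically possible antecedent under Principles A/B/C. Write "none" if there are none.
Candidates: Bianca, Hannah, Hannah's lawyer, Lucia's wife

*her* is a pronoun; Principle B requires it to be free in its binding domain — the clause headed by 'surprised'.
— Bianca: subject of the clause headed by 'informed'; c-commands the pronoun but lies outside its binding domain — allowed.
— Hannah: possessor inside the subject DP of the matrix clause; does not c-command the pronoun — Principle B does not apply; allowed.
— Hannah's lawyer: subject of the matrix clause; c-commands the pronoun but lies outside its binding domain — allowed.
— Lucia's wife: subject of the clause headed by 'surprised'; c-commands the pronoun within its binding domain — blocked (Principle B).

Bianca, Hannah, Hannah's lawyer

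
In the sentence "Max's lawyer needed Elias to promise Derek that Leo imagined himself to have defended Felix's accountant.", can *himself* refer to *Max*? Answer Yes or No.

No

*himself* is a reflexive; Principle A requires it to be bound within its binding domain — the clause headed by 'imagined'.
— Max: possessor inside the subject DP of the matrix clause; does not c-command the reflexive — cannot bind it (Principle A).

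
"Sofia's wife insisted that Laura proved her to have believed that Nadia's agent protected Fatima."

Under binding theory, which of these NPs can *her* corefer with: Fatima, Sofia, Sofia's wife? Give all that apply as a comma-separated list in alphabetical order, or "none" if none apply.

*her* is a pronoun; Principle B requires it to be free in its binding domain — the clause headed by 'proved'.
— Fatima: object of the clause headed by 'protected'; is c-commanded by the pronoun; coreference would bind this R-expression — blocked (Principle C).
— Sofia: possessor inside the subject DP of the matrix clause; does not c-command the pronoun — Principle B does not apply; allowed.
— Sofia's wife: subject of the matrix clause; c-commands the pronoun but lies outside its binding domain — allowed.

Sofia, Sofia's wife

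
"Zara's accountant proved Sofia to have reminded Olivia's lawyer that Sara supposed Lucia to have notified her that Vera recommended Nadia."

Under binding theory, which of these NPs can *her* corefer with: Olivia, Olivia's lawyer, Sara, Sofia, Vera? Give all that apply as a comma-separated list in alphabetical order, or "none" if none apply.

*her* is a pronoun; Principle B requires it to be free in its binding domain — the clause headed by 'notified'.
— Olivia: possessor inside the object DP of the clause headed by 'reminded'; does not c-command the pronoun — Principle B does not apply; allowed.
— Olivia's lawyer: object of the clause headed by 'reminded'; c-commands the pronoun but lies outside its binding domain — allowed.
— Sara: subject of the clause headed by 'supposed'; c-commands the pronoun but lies outside its binding domain — allowed.
— Sofia: subject of the clause headed by 'reminded'; c-commands the pronoun but lies outside its binding domain — allowed.
— Vera: subject of the clause headed by 'recommended'; is c-commanded by the pronoun; coreference would bind this R-expression — blocked (Principle C).

Olivia, Olivia's lawyer, Sara, Sofia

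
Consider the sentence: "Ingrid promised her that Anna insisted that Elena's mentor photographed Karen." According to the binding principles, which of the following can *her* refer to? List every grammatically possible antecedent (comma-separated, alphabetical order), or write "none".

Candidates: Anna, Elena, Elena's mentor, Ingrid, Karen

*her* is a pronoun; Principle B requires it to be free in its binding domain — the matrix clause.
— Anna: subject of the clause headed by 'insisted'; is c-commanded by the pronoun; coreference would bind this R-expression — blocked (Principle C).
— Elena: possessor inside the subject DP of the clause headed by 'photographed'; is c-commanded by the pronoun; coreference would bind this R-expression — blocked (Principle C).
— Elena's mentor: subject of the clause headed by 'photographed'; is c-commanded by the pronoun; coreference would bind this R-expression — blocked (Principle C).
— Ingrid: subject of the matrix clause; c-commands the pronoun within its binding domain — blocked (Principle B).
— Karen: object of the clause headed by 'photographed'; is c-commanded by the pronoun; coreference would bind this R-expression — blocked (Principle C).

none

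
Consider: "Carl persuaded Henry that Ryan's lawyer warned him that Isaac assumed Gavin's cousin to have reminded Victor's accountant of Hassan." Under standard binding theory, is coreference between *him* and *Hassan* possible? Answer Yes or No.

*Hassan* is an R-expression; Principle C requires it to be free (not bound by any c-commanding expression).
— him: object of the clause headed by 'warned'; the pronoun c-commands the R-expression — coreference blocked (Principle C).

No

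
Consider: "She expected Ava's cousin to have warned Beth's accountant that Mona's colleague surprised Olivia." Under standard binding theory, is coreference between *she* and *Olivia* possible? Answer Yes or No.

No

*Olivia* is an R-expression; Principle C requires it to be free (not bound by any c-commanding expression).
— she: subject of the matrix clause; the pronoun c-commands the R-expression — coreference blocked (Principle C).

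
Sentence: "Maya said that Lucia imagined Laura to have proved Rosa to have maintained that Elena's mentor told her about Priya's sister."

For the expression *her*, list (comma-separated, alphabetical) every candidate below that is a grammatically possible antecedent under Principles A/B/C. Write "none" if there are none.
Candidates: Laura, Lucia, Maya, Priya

Laura, Lucia, Maya

*her* is a pronoun; Principle B requires it to be free in its binding domain — the clause headed by 'told'.
— Laura: subject of the clause headed by 'proved'; c-commands the pronoun but lies outside its binding domain — allowed.
— Lucia: subject of the clause headed by 'imagined'; c-commands the pronoun but lies outside its binding domain — allowed.
— Maya: subject of the matrix clause; c-commands the pronoun but lies outside its binding domain — allowed.
— Priya: possessor inside the second object DP of the clause headed by 'told'; is c-commanded by the pronoun; coreference would bind this R-expression — blocked (Principle C).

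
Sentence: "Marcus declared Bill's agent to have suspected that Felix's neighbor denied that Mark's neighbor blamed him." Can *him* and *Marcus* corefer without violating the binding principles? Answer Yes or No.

*Marcus* is an R-expression; Principle C requires it to be free (not bound by any c-commanding expression).
— him: object of the clause headed by 'blamed'; the pronoun does not c-command the R-expression — coreference allowed.

Yes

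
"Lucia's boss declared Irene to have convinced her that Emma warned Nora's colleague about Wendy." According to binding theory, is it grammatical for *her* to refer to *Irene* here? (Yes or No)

*Irene* is an R-expression; Principle C requires it to be free (not bound by any c-commanding expression).
— her: object of the clause headed by 'convinced'; the R-expression locally c-commands the pronoun — coreference blocked (Principle B on the pronoun).

No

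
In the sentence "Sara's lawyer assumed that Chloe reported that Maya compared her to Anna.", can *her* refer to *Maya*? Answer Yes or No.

*her* is a pronoun; Principle B requires it to be free in its binding domain — the clause headed by 'compared'.
— Maya: subject of the clause headed by 'compared'; c-commands the pronoun within its binding domain — blocked (Principle B).

No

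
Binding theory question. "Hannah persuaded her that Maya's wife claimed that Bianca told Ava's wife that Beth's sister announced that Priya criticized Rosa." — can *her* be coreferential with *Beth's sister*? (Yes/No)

No

*her* is a pronoun; Principle B requires it to be free in its binding domain — the matrix clause.
— Beth's sister: subject of the clause headed by 'announced'; is c-commanded by the pronoun; coreference would bind this R-expression — blocked (Principle C).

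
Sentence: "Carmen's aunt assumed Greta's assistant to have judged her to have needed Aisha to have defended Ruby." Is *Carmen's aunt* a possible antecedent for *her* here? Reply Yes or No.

*her* is a pronoun; Principle B requires it to be free in its binding domain — the clause headed by 'judged'.
— Carmen's aunt: subject of the matrix clause; c-commands the pronoun but lies outside its binding domain — allowed.

Yes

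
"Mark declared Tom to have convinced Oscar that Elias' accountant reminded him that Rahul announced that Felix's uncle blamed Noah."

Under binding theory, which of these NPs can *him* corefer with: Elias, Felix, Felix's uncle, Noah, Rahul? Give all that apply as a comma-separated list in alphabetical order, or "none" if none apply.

*him* is a pronoun; Principle B requires it to be free in its binding domain — the clause headed by 'reminded'.
— Elias: possessor inside the subject DP of the clause headed by 'reminded'; does not c-command the pronoun — Principle B does not apply; allowed.
— Felix: possessor inside the subject DP of the clause headed by 'blamed'; is c-commanded by the pronoun; coreference would bind this R-expression — blocked (Principle C).
— Felix's uncle: subject of the clause headed by 'blamed'; is c-commanded by the pronoun; coreference would bind this R-expression — blocked (Principle C).
— Noah: object of the clause headed by 'blamed'; is c-commanded by the pronoun; coreference would bind this R-expression — blocked (Principle C).
— Rahul: subject of the clause headed by 'announced'; is c-commanded by the pronoun; coreference would bind this R-expression — blocked (Principle C).

Elias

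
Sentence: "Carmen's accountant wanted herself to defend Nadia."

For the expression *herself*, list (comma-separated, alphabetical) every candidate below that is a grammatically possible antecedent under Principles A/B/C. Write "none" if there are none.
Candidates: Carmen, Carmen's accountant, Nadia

Carmen's accountant

*herself* is a reflexive; Principle A requires it to be bound within its binding domain — the matrix clause.
— Carmen: possessor inside the subject DP of the matrix clause; does not c-command the reflexive — cannot bind it (Principle A).
— Carmen's accountant: subject of the matrix clause; c-commands the reflexive within its binding domain — allowed (Principle A).
— Nadia: object of the clause headed by 'defend'; does not c-command the reflexive — cannot bind it (Principle A).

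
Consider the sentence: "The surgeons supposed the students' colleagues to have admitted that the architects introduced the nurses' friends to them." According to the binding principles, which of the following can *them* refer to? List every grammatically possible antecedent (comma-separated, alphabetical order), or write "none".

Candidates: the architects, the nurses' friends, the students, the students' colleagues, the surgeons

the students, the students' colleagues, the surgeons

*them* is a pronoun; Principle B requires it to be free in its binding domain — the clause headed by 'introduced'.
— the architects: subject of the clause headed by 'introduced'; c-commands the pronoun within its binding domain — blocked (Principle B).
— the nurses' friends: object of the clause headed by 'introduced'; c-commands the pronoun within its binding domain — blocked (Principle B).
— the students: possessor inside the subject DP of the clause headed by 'admitted'; does not c-command the pronoun — Principle B does not apply; allowed.
— the students' colleagues: subject of the clause headed by 'admitted'; c-commands the pronoun but lies outside its binding domain — allowed.
— the surgeons: subject of the matrix clause; c-commands the pronoun but lies outside its binding domain — allowed.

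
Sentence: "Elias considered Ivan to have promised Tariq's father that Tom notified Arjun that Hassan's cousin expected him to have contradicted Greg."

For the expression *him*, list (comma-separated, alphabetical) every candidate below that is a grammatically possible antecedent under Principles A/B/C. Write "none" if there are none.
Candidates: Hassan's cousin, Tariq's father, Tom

*him* is a pronoun; Principle B requires it to be free in its binding domain — the clause headed by 'expected'.
— Hassan's cousin: subject of the clause headed by 'expected'; c-commands the pronoun within its binding domain — blocked (Principle B).
— Tariq's father: object of the clause headed by 'promised'; c-commands the pronoun but lies outside its binding domain — allowed.
— Tom: subject of the clause headed by 'notified'; c-commands the pronoun but lies outside its binding domain — allowed.

Tariq's father, Tom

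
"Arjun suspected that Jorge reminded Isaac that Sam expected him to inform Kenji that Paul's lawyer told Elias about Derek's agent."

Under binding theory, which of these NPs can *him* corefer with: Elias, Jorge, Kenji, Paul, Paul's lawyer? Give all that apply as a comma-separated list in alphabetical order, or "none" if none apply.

Jorge

*him* is a pronoun; Principle B requires it to be free in its binding domain — the clause headed by 'expected'.
— Elias: object of the clause headed by 'told'; is c-commanded by the pronoun; coreference would bind this R-expression — blocked (Principle C).
— Jorge: subject of the clause headed by 'reminded'; c-commands the pronoun but lies outside its binding domain — allowed.
— Kenji: object of the clause headed by 'inform'; is c-commanded by the pronoun; coreference would bind this R-expression — blocked (Principle C).
— Paul: possessor inside the subject DP of the clause headed by 'told'; is c-commanded by the pronoun; coreference would bind this R-expression — blocked (Principle C).
— Paul's lawyer: subject of the clause headed by 'told'; is c-commanded by the pronoun; coreference would bind this R-expression — blocked (Principle C).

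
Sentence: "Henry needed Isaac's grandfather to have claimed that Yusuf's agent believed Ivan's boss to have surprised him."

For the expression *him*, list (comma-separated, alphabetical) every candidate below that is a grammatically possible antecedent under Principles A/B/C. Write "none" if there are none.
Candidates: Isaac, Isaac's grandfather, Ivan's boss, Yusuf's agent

Isaac, Isaac's grandfather, Yusuf's agent

*him* is a pronoun; Principle B requires it to be free in its binding domain — the clause headed by 'surprised'.
— Isaac: possessor inside the subject DP of the clause headed by 'claimed'; does not c-command the pronoun — Principle B does not apply; allowed.
— Isaac's grandfather: subject of the clause headed by 'claimed'; c-commands the pronoun but lies outside its binding domain — allowed.
— Ivan's boss: subject of the clause headed by 'surprised'; c-commands the pronoun within its binding domain — blocked (Principle B).
— Yusuf's agent: subject of the clause headed by 'believed'; c-commands the pronoun but lies outside its binding domain — allowed.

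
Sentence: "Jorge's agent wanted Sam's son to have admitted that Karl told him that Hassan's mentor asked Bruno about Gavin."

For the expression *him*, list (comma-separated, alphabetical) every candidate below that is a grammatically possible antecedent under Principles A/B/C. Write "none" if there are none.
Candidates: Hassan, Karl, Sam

*him* is a pronoun; Principle B requires it to be free in its binding domain — the clause headed by 'told'.
— Hassan: possessor inside the subject DP of the clause headed by 'asked'; is c-commanded by the pronoun; coreference would bind this R-expression — blocked (Principle C).
— Karl: subject of the clause headed by 'told'; c-commands the pronoun within its binding domain — blocked (Principle B).
— Sam: possessor inside the subject DP of the clause headed by 'admitted'; does not c-command the pronoun — Principle B does not apply; allowed.

Sam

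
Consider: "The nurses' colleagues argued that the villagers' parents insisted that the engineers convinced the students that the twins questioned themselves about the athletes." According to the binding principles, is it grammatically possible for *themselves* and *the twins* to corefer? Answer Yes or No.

Yes

*themselves* is a reflexive; Principle A requires it to be bound within its binding domain — the clause headed by 'questioned'.
— the twins: subject of the clause headed by 'questioned'; c-commands the reflexive within its binding domain — allowed (Principle A).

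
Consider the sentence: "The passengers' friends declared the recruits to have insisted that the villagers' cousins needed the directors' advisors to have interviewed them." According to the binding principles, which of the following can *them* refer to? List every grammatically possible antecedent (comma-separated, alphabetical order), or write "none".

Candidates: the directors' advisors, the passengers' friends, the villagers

*them* is a pronoun; Principle B requires it to be free in its binding domain — the clause headed by 'interviewed'.
— the directors' advisors: subject of the clause headed by 'interviewed'; c-commands the pronoun within its binding domain — blocked (Principle B).
— the passengers' friends: subject of the matrix clause; c-commands the pronoun but lies outside its binding domain — allowed.
— the villagers: possessor inside the subject DP of the clause headed by 'needed'; does not c-command the pronoun — Principle B does not apply; allowed.

the passengers' friends, the villagers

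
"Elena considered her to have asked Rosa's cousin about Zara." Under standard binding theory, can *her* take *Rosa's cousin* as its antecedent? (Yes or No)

No

*her* is a pronoun; Principle B requires it to be free in its binding domain — the matrix clause.
— Rosa's cousin: object of the clause headed by 'asked'; is c-commanded by the pronoun; coreference would bind this R-expression — blocked (Principle C).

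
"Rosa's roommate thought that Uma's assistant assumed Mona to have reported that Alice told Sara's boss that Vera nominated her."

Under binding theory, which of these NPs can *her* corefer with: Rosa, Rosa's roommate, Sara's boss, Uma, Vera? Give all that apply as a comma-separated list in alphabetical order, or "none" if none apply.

*her* is a pronoun; Principle B requires it to be free in its binding domain — the clause headed by 'nominated'.
— Rosa: possessor inside the subject DP of the matrix clause; does not c-command the pronoun — Principle B does not apply; allowed.
— Rosa's roommate: subject of the matrix clause; c-commands the pronoun but lies outside its binding domain — allowed.
— Sara's boss: object of the clause headed by 'told'; c-commands the pronoun but lies outside its binding domain — allowed.
— Uma: possessor inside the subject DP of the clause headed by 'assumed'; does not c-command the pronoun — Principle B does not apply; allowed.
— Vera: subject of the clause headed by 'nominated'; c-commands the pronoun within its binding domain — blocked (Principle B).

Rosa, Rosa's roommate, Sara's boss, Uma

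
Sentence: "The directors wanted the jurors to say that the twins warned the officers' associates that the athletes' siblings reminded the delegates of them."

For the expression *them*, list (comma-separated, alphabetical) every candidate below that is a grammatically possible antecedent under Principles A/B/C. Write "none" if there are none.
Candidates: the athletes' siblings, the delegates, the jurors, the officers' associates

*them* is a pronoun; Principle B requires it to be free in its binding domain — the clause headed by 'reminded'.
— the athletes' siblings: subject of the clause headed by 'reminded'; c-commands the pronoun within its binding domain — blocked (Principle B).
— the delegates: object of the clause headed by 'reminded'; c-commands the pronoun within its binding domain — blocked (Principle B).
— the jurors: subject of the clause headed by 'say'; c-commands the pronoun but lies outside its binding domain — allowed.
— the officers' associates: object of the clause headed by 'warned'; c-commands the pronoun but lies outside its binding domain — allowed.

the jurors, the officers' associates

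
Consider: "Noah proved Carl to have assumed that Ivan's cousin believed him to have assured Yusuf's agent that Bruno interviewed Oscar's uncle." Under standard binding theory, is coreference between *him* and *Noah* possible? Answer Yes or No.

Yes

*Noah* is an R-expression; Principle C requires it to be free (not bound by any c-commanding expression).
— him: subject of the clause headed by 'assured'; the pronoun does not c-command the R-expression — coreference allowed.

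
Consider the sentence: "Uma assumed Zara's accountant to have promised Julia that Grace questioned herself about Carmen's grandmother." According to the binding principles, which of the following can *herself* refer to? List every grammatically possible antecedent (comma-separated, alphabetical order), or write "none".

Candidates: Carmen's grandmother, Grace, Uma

*herself* is a reflexive; Principle A requires it to be bound within its binding domain — the clause headed by 'questioned'.
— Carmen's grandmother: second object of the clause headed by 'questioned'; does not c-command the reflexive — cannot bind it (Principle A).
— Grace: subject of the clause headed by 'questioned'; c-commands the reflexive within its binding domain — allowed (Principle A).
— Uma: subject of the matrix clause; c-commands the reflexive but lies outside its binding domain — cannot bind it (Principle A).

Grace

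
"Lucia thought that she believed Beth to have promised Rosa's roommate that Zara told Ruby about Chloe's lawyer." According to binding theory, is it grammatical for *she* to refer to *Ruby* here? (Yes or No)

No

*Ruby* is an R-expression; Principle C requires it to be free (not bound by any c-commanding expression).
— she: subject of the clause headed by 'believed'; the pronoun c-commands the R-expression — coreference blocked (Principle C).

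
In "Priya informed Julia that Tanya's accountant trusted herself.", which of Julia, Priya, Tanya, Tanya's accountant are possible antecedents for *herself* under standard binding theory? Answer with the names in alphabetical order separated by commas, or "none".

*herself* is a reflexive; Principle A requires it to be bound within its binding domain — the clause headed by 'trusted'.
— Julia: object of the matrix clause; c-commands the reflexive but lies outside its binding domain — cannot bind it (Principle A).
— Priya: subject of the matrix clause; c-commands the reflexive but lies outside its binding domain — cannot bind it (Principle A).
— Tanya: possessor inside the subject DP of the clause headed by 'trusted'; does not c-command the reflexive — cannot bind it (Principle A).
— Tanya's accountant: subject of the clause headed by 'trusted'; c-commands the reflexive within its binding domain — allowed (Principle A).

Tanya's accountant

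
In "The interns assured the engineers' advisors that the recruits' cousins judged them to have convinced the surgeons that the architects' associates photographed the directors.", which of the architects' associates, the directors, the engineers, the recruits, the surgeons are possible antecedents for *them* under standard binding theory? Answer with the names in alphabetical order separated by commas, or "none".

*them* is a pronoun; Principle B requires it to be free in its binding domain — the clause headed by 'judged'.
— the architects' associates: subject of the clause headed by 'photographed'; is c-commanded by the pronoun; coreference would bind this R-expression — blocked (Principle C).
— the directors: object of the clause headed by 'photographed'; is c-commanded by the pronoun; coreference would bind this R-expression — blocked (Principle C).
— the engineers: possessor inside the object DP of the matrix clause; does not c-command the pronoun — Principle B does not apply; allowed.
— the recruits: possessor inside the subject DP of the clause headed by 'judged'; does not c-command the pronoun — Principle B does not apply; allowed.
— the surgeons: object of the clause headed by 'convinced'; is c-commanded by the pronoun; coreference would bind this R-expression — blocked (Principle C).

the engineers, the recruits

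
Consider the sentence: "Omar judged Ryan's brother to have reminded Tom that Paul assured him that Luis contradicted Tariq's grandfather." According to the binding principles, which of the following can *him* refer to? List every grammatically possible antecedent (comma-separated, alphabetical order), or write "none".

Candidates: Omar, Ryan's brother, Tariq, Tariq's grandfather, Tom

*him* is a pronoun; Principle B requires it to be free in its binding domain — the clause headed by 'assured'.
— Omar: subject of the matrix clause; c-commands the pronoun but lies outside its binding domain — allowed.
— Ryan's brother: subject of the clause headed by 'reminded'; c-commands the pronoun but lies outside its binding domain — allowed.
— Tariq: possessor inside the object DP of the clause headed by 'contradicted'; is c-commanded by the pronoun; coreference would bind this R-expression — blocked (Principle C).
— Tariq's grandfather: object of the clause headed by 'contradicted'; is c-commanded by the pronoun; coreference would bind this R-expression — blocked (Principle C).
— Tom: object of the clause headed by 'reminded'; c-commands the pronoun but lies outside its binding domain — allowed.

Omar, Ryan's brother, Tom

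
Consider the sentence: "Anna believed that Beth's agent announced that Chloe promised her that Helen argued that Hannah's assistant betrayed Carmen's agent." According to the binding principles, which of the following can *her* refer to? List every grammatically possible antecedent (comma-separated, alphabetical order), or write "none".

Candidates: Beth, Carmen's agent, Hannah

*her* is a pronoun; Principle B requires it to be free in its binding domain — the clause headed by 'promised'.
— Beth: possessor inside the subject DP of the clause headed by 'announced'; does not c-command the pronoun — Principle B does not apply; allowed.
— Carmen's agent: object of the clause headed by 'betrayed'; is c-commanded by the pronoun; coreference would bind this R-expression — blocked (Principle C).
— Hannah: possessor inside the subject DP of the clause headed by 'betrayed'; is c-commanded by the pronoun; coreference would bind this R-expression — blocked (Principle C).

Beth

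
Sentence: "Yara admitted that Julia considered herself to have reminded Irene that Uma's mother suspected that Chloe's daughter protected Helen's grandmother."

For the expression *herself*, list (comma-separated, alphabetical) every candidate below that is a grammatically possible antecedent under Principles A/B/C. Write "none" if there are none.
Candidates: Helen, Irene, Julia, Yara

*herself* is a reflexive; Principle A requires it to be bound within its binding domain — the clause headed by 'considered'.
— Helen: possessor inside the object DP of the clause headed by 'protected'; does not c-command the reflexive — cannot bind it (Principle A).
— Irene: object of the clause headed by 'reminded'; does not c-command the reflexive — cannot bind it (Principle A).
— Julia: subject of the clause headed by 'considered'; c-commands the reflexive within its binding domain — allowed (Principle A).
— Yara: subject of the matrix clause; c-commands the reflexive but lies outside its binding domain — cannot bind it (Principle A).

Julia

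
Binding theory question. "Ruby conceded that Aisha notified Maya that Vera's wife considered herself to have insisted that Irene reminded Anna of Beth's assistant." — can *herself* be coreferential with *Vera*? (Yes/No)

*herself* is a reflexive; Principle A requires it to be bound within its binding domain — the clause headed by 'considered'.
— Vera: possessor inside the subject DP of the clause headed by 'considered'; does not c-command the reflexive — cannot bind it (Principle A).

No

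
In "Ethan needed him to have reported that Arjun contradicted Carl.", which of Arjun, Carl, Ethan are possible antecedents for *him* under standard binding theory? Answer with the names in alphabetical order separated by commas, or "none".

*him* is a pronoun; Principle B requires it to be free in its binding domain — the matrix clause.
— Arjun: subject of the clause headed by 'contradicted'; is c-commanded by the pronoun; coreference would bind this R-expression — blocked (Principle C).
— Carl: object of the clause headed by 'contradicted'; is c-commanded by the pronoun; coreference would bind this R-expression — blocked (Principle C).
— Ethan: subject of the matrix clause; c-commands the pronoun within its binding domain — blocked (Principle B).

none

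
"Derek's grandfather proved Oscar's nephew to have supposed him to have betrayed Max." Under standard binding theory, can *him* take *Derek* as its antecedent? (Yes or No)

*him* is a pronoun; Principle B requires it to be free in its binding domain — the clause headed by 'supposed'.
— Derek: possessor inside the subject DP of the matrix clause; does not c-command the pronoun — Principle B does not apply; allowed.

Yes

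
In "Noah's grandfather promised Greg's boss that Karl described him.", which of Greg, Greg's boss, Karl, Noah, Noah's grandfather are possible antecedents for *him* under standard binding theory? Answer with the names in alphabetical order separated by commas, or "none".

*him* is a pronoun; Principle B requires it to be free in its binding domain — the clause headed by 'described'.
— Greg: possessor inside the object DP of the matrix clause; does not c-command the pronoun — Principle B does not apply; allowed.
— Greg's boss: object of the matrix clause; c-commands the pronoun but lies outside its binding domain — allowed.
— Karl: subject of the clause headed by 'described'; c-commands the pronoun within its binding domain — blocked (Principle B).
— Noah: possessor inside the subject DP of the matrix clause; does not c-command the pronoun — Principle B does not apply; allowed.
— Noah's grandfather: subject of the matrix clause; c-commands the pronoun but lies outside its binding domain — allowed.

Greg, Greg's boss, Noah, Noah's grandfather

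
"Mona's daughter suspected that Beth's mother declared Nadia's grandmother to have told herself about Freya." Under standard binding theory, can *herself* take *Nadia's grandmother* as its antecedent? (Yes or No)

Yes

*herself* is a reflexive; Principle A requires it to be bound within its binding domain — the clause headed by 'told'.
— Nadia's grandmother: subject of the clause headed by 'told'; c-commands the reflexive within its binding domain — allowed (Principle A).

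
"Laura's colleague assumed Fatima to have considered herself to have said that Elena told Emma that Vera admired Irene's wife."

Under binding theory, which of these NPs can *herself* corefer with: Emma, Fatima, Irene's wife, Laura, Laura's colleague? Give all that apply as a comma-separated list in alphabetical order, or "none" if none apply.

Fatima

*herself* is a reflexive; Principle A requires it to be bound within its binding domain — the clause headed by 'considered'.
— Emma: object of the clause headed by 'told'; does not c-command the reflexive — cannot bind it (Principle A).
— Fatima: subject of the clause headed by 'considered'; c-commands the reflexive within its binding domain — allowed (Principle A).
— Irene's wife: object of the clause headed by 'admired'; does not c-command the reflexive — cannot bind it (Principle A).
— Laura: possessor inside the subject DP of the matrix clause; does not c-command the reflexive — cannot bind it (Principle A).
— Laura's colleague: subject of the matrix clause; c-commands the reflexive but lies outside its binding domain — cannot bind it (Principle A).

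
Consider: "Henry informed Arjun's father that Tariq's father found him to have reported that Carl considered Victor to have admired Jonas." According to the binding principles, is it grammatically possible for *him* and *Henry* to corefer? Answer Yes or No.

Yes

*him* is a pronoun; Principle B requires it to be free in its binding domain — the clause headed by 'found'.
— Henry: subject of the matrix clause; c-commands the pronoun but lies outside its binding domain — allowed.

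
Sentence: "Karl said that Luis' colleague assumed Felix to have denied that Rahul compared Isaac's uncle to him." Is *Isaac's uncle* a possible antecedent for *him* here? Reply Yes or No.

No

*him* is a pronoun; Principle B requires it to be free in its binding domain — the clause headed by 'compared'.
— Isaac's uncle: object of the clause headed by 'compared'; c-commands the pronoun within its binding domain — blocked (Principle B).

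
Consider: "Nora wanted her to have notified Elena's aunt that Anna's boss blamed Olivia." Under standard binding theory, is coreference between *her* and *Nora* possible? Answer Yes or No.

No

*Nora* is an R-expression; Principle C requires it to be free (not bound by any c-commanding expression).
— her: subject of the clause headed by 'notified'; the R-expression locally c-commands the pronoun — coreference blocked (Principle B on the pronoun).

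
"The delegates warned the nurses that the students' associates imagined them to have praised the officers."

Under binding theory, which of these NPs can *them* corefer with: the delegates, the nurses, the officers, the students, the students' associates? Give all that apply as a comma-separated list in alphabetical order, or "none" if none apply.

the delegates, the nurses, the students

*them* is a pronoun; Principle B requires it to be free in its binding domain — the clause headed by 'imagined'.
— the delegates: subject of the matrix clause; c-commands the pronoun but lies outside its binding domain — allowed.
— the nurses: object of the matrix clause; c-commands the pronoun but lies outside its binding domain — allowed.
— the officers: object of the clause headed by 'praised'; is c-commanded by the pronoun; coreference would bind this R-expression — blocked (Principle C).
— the students: possessor inside the subject DP of the clause headed by 'imagined'; does not c-command the pronoun — Principle B does not apply; allowed.
— the students' associates: subject of the clause headed by 'imagined'; c-commands the pronoun within its binding domain — blocked (Principle B).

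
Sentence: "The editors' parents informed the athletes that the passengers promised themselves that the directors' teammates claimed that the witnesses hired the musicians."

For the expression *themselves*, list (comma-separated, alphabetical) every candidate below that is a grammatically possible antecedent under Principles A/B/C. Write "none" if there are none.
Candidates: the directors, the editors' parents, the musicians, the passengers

*themselves* is a reflexive; Principle A requires it to be bound within its binding domain — the clause headed by 'promised'.
— the directors: possessor inside the subject DP of the clause headed by 'claimed'; does not c-command the reflexive — cannot bind it (Principle A).
— the editors' parents: subject of the matrix clause; c-commands the reflexive but lies outside its binding domain — cannot bind it (Principle A).
— the musicians: object of the clause headed by 'hired'; does not c-command the reflexive — cannot bind it (Principle A).
— the passengers: subject of the clause headed by 'promised'; c-commands the reflexive within its binding domain — allowed (Principle A).

the passengers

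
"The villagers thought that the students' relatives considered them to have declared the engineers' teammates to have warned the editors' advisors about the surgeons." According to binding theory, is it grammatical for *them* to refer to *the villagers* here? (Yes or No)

Yes

*the villagers* is an R-expression; Principle C requires it to be free (not bound by any c-commanding expression).
— them: subject of the clause headed by 'declared'; the pronoun does not c-command the R-expression — coreference allowed.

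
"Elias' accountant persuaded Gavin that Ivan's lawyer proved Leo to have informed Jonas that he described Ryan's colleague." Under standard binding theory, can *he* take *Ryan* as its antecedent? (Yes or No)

No

*he* is a pronoun; Principle B requires it to be free in its binding domain — the clause headed by 'described'.
— Ryan: possessor inside the object DP of the clause headed by 'described'; is c-commanded by the pronoun; coreference would bind this R-expression — blocked (Principle C).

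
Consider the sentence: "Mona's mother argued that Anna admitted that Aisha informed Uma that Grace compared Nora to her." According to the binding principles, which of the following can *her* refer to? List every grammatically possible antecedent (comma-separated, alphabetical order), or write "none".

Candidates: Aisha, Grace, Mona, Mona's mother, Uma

*her* is a pronoun; Principle B requires it to be free in its binding domain — the clause headed by 'compared'.
— Aisha: subject of the clause headed by 'informed'; c-commands the pronoun but lies outside its binding domain — allowed.
— Grace: subject of the clause headed by 'compared'; c-commands the pronoun within its binding domain — blocked (Principle B).
— Mona: possessor inside the subject DP of the matrix clause; does not c-command the pronoun — Principle B does not apply; allowed.
— Mona's mother: subject of the matrix clause; c-commands the pronoun but lies outside its binding domain — allowed.
— Uma: object of the clause headed by 'informed'; c-commands the pronoun but lies outside its binding domain — allowed.

Aisha, Mona, Mona's mother, Uma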